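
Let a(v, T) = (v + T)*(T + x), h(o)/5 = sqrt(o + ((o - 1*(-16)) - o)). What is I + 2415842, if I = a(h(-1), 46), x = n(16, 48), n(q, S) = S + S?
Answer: 2422374 + 710*sqrt(15) ≈ 2.4251e+6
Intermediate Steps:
n(q, S) = 2*S
x = 96 (x = 2*48 = 96)
h(o) = 5*sqrt(16 + o) (h(o) = 5*sqrt(o + ((o - 1*(-16)) - o)) = 5*sqrt(o + ((o + 16) - o)) = 5*sqrt(o + ((16 + o) - o)) = 5*sqrt(o + 16) = 5*sqrt(16 + o))
a(v, T) = (96 + T)*(T + v) (a(v, T) = (v + T)*(T + 96) = (T + v)*(96 + T) = (96 + T)*(T + v))
I = 6532 + 710*sqrt(15) (I = 46**2 + 96*46 + 96*(5*sqrt(16 - 1)) + 46*(5*sqrt(16 - 1)) = 2116 + 4416 + 96*(5*sqrt(15)) + 46*(5*sqrt(15)) = 2116 + 4416 + 480*sqrt(15) + 230*sqrt(15) = 6532 + 710*sqrt(15) ≈ 9281.8)
I + 2415842 = (6532 + 710*sqrt(15)) + 2415842 = 2422374 + 710*sqrt(15)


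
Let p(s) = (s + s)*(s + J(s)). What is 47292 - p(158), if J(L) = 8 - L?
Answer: 44764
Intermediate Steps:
p(s) = 16*s (p(s) = (s + s)*(s + (8 - s)) = (2*s)*8 = 16*s)
47292 - p(158) = 47292 - 16*158 = 47292 - 1*2528 = 47292 - 2528 = 44764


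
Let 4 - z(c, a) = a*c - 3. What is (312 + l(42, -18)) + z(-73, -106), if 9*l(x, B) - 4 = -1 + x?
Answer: -7414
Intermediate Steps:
z(c, a) = 7 - a*c (z(c, a) = 4 - (a*c - 3) = 4 - (-3 + a*c) = 4 + (3 - a*c) = 7 - a*c)
l(x, B) = ⅓ + x/9 (l(x, B) = 4/9 + (-1 + x)/9 = 4/9 + (-⅑ + x/9) = ⅓ + x/9)
(312 + l(42, -18)) + z(-73, -106) = (312 + (⅓ + (⅑)*42)) + (7 - 1*(-106)*(-73)) = (312 + (⅓ + 14/3)) + (7 - 7738) = (312 + 5) - 7731 = 317 - 7731 = -7414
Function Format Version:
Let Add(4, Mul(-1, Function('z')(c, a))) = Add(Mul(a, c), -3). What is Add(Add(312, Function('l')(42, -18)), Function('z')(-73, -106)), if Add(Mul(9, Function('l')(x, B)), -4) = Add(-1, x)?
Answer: -7414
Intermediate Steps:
Function('z')(c, a) = Add(7, Mul(-1, a, c)) (Function('z')(c, a) = Add(4, Mul(-1, Add(Mul(a, c), -3))) = Add(4, Mul(-1, Add(-3, Mul(a, c)))) = Add(4, Add(3, Mul(-1, a, c))) = Add(7, Mul(-1, a, c)))
Function('l')(x, B) = Add(Rational(1, 3), Mul(Rational(1, 9), x)) (Function('l')(x, B) = Add(Rational(4, 9), Mul(Rational(1, 9), Add(-1, x))) = Add(Rational(4, 9), Add(Rational(-1, 9), Mul(Rational(1, 9), x))) = Add(Rational(1, 3), Mul(Rational(1, 9), x)))
Add(Add(312, Function('l')(42, -18)), Function('z')(-73, -106)) = Add(Add(312, Add(Rational(1, 3), Mul(Rational(1, 9), 42))), Add(7, Mul(-1, -106, -73))) = Add(Add(312, Add(Rational(1, 3), Rational(14, 3))), Add(7, -7738)) = Add(Add(312, 5), -7731) = Add(317, -7731) = -7414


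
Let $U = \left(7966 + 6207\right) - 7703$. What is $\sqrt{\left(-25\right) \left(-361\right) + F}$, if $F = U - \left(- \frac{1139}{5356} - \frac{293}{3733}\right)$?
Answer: $\frac{\sqrt{1548591481650226585}}{9996974} \approx 124.48$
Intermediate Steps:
$U = 6470$ ($U = 14173 - 7703 = 6470$)
$F = \frac{129366664755}{19993948}$ ($F = 6470 - \left(- \frac{1139}{5356} - \frac{293}{3733}\right) = 6470 - - \frac{5821195}{19993948} = 6470 + \left(\frac{1139}{5356} + \frac{293}{3733}\right) = 6470 + \frac{5821195}{19993948} = \frac{129366664755}{19993948} \approx 6470.3$)
$\sqrt{\left(-25\right) \left(-361\right) + F} = \sqrt{\left(-25\right) \left(-361\right) + \frac{129366664755}{19993948}} = \sqrt{9025 + \frac{129366664755}{19993948}} = \sqrt{\frac{309812045455}{19993948}} = \frac{\sqrt{1548591481650226585}}{9996974}$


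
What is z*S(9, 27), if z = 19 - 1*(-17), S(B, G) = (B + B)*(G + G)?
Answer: 34992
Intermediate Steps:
S(B, G) = 4*B*G (S(B, G) = (2*B)*(2*G) = 4*B*G)
z = 36 (z = 19 + 17 = 36)
z*S(9, 27) = 36*(4*9*27) = 36*972 = 34992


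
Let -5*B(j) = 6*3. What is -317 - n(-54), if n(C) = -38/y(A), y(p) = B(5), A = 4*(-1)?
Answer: -2948/9 ≈ -327.56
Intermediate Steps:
B(j) = -18/5 (B(j) = -6*3/5 = -1/5*18 = -18/5)
A = -4
y(p) = -18/5
n(C) = 95/9 (n(C) = -38/(-18/5) = -38*(-5/18) = 95/9)
-317 - n(-54) = -317 - 1*95/9 = -317 - 95/9 = -2948/9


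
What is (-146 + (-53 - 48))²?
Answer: 61009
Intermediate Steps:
(-146 + (-53 - 48))² = (-146 - 101)² = (-247)² = 61009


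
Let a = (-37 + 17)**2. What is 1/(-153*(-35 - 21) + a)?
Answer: 1/8968 ≈ 0.00011151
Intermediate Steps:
a = 400 (a = (-20)**2 = 400)
1/(-153*(-35 - 21) + a) = 1/(-153*(-35 - 21) + 400) = 1/(-153*(-56) + 400) = 1/(8568 + 400) = 1/8968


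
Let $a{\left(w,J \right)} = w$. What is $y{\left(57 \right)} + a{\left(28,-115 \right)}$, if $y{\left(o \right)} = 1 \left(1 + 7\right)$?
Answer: $36$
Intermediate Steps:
$y{\left(o \right)} = 8$ ($y{\left(o \right)} = 1 \cdot 8 = 8$)
$y{\left(57 \right)} + a{\left(28,-115 \right)} = 8 + 28 = 36$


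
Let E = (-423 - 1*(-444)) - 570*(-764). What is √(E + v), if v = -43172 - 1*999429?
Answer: 10*I*√6071 ≈ 779.17*I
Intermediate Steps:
E = 435501 (E = (-423 + 444) + 435480 = 21 + 435480 = 435501)
v = -1042601 (v = -43172 - 999429 = -1042601)
√(E + v) = √(435501 - 1042601) = √(-607100) = 10*I*√6071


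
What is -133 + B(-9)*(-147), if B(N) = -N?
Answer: -1456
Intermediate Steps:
-133 + B(-9)*(-147) = -133 - 1*(-9)*(-147) = -133 + 9*(-147) = -133 - 1323 = -1456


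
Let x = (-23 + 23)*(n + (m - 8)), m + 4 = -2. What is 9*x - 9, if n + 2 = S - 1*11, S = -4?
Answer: -9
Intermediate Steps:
m = -6 (m = -4 - 2 = -6)
n = -17 (n = -2 + (-4 - 1*11) = -2 + (-4 - 11) = -2 - 15 = -17)
x = 0 (x = (-23 + 23)*(-17 + (-6 - 8)) = 0*(-17 - 14) = 0*(-31) = 0)
9*x - 9 = 9*0 - 9 = 0 - 9 = -9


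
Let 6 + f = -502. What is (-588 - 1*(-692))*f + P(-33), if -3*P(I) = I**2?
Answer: -53195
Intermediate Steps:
P(I) = -I**2/3
f = -508 (f = -6 - 502 = -508)
(-588 - 1*(-692))*f + P(-33) = (-588 - 1*(-692))*(-508) - 1/3*(-33)**2 = (-588 + 692)*(-508) - 1/3*1089 = 104*(-508) - 363 = -52832 - 363 = -53195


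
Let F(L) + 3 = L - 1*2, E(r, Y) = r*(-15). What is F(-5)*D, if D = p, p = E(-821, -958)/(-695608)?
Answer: 61575/347804 ≈ 0.17704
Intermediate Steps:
E(r, Y) = -15*r
F(L) = -5 + L (F(L) = -3 + (L - 1*2) = -3 + (L - 2) = -3 + (-2 + L) = -5 + L)
p = -12315/695608 (p = -15*(-821)/(-695608) = 12315*(-1/695608) = -12315/695608 ≈ -0.017704)
D = -12315/695608 ≈ -0.017704
F(-5)*D = (-5 - 5)*(-12315/695608) = -10*(-12315/695608) = 61575/347804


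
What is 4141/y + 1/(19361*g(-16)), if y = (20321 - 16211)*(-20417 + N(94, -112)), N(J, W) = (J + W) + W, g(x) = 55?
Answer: -865023277/17985011213070 ≈ -4.8097e-5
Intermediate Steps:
N(J, W) = J + 2*W
y = -84448170 (y = (20321 - 16211)*(-20417 + (94 + 2*(-112))) = 4110*(-20417 + (94 - 224)) = 4110*(-20417 - 130) = 4110*(-20547) = -84448170)
4141/y + 1/(19361*g(-16)) = 4141/(-84448170) + 1/(19361*55) = 4141*(-1/84448170) + (1/19361)*(1/55) = -4141/84448170 + 1/1064855 = -865023277/17985011213070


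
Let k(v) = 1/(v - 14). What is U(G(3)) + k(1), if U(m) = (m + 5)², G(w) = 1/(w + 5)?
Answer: 21789/832 ≈ 26.189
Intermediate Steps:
G(w) = 1/(5 + w)
U(m) = (5 + m)²
k(v) = 1/(-14 + v)
U(G(3)) + k(1) = (5 + 1/(5 + 3))² + 1/(-14 + 1) = (5 + 1/8)² + 1/(-13) = (5 + ⅛)² - 1/13 = (41/8)² - 1/13 = 1681/64 - 1/13 = 21789/832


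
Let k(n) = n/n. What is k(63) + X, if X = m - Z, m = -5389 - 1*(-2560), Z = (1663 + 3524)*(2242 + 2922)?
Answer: -26788496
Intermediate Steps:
Z = 26785668 (Z = 5187*5164 = 26785668)
k(n) = 1
m = -2829 (m = -5389 + 2560 = -2829)
X = -26788497 (X = -2829 - 1*26785668 = -2829 - 26785668 = -26788497)
k(63) + X = 1 - 26788497 = -26788496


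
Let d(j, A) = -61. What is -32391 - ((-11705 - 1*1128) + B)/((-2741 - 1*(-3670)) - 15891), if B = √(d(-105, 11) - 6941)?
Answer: -484646975/14962 + 3*I*√778/14962 ≈ -32392.0 + 0.0055927*I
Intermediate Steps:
B = 3*I*√778 (B = √(-61 - 6941) = √(-7002) = 3*I*√778 ≈ 83.678*I)
-32391 - ((-11705 - 1*1128) + B)/((-2741 - 1*(-3670)) - 15891) = -32391 - ((-11705 - 1*1128) + 3*I*√778)/((-2741 - 1*(-3670)) - 15891) = -32391 - ((-11705 - 1128) + 3*I*√778)/((-2741 + 3670) - 15891) = -32391 - (-12833 + 3*I*√778)/(929 - 15891) = -32391 - (-12833 + 3*I*√778)/(-14962) = -32391 - (-12833 + 3*I*√778)*(-1)/14962 = -32391 - (12833/14962 - 3*I*√778/14962) = -32391 + (-12833/14962 + 3*I*√778/14962) = -484646975/14962 + 3*I*√778/14962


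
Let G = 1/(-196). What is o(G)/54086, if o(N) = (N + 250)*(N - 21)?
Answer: -201728883/2077767776 ≈ -0.097089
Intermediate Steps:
G = -1/196 ≈ -0.0051020
o(N) = (-21 + N)*(250 + N) (o(N) = (250 + N)*(-21 + N) = (-21 + N)*(250 + N))
o(G)/54086 = (-5250 + (-1/196)**2 + 229*(-1/196))/54086 = (-5250 + 1/38416 - 229/196)*(1/54086) = -201728883/38416*1/54086 = -201728883/2077767776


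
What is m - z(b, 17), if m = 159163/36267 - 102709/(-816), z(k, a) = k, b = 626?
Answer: -4890313187/9864624 ≈ -495.74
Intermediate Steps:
m = 1284941437/9864624 (m = 159163*(1/36267) - 102709*(-1/816) = 159163/36267 + 102709/816 = 1284941437/9864624 ≈ 130.26)
m - z(b, 17) = 1284941437/9864624 - 1*626 = 1284941437/9864624 - 626 = -4890313187/9864624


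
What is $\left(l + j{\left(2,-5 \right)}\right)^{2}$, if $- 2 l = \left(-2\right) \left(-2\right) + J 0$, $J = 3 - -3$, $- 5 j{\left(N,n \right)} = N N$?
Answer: $\frac{196}{25} \approx 7.84$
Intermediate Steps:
$j{\left(N,n \right)} = - \frac{N^{2}}{5}$ ($j{\left(N,n \right)} = - \frac{N N}{5} = - \frac{N^{2}}{5}$)
$J = 6$ ($J = 3 + 3 = 6$)
$l = -2$ ($l = - \frac{\left(-2\right) \left(-2\right) + 6 \cdot 0}{2} = - \frac{4 + 0}{2} = \left(- \frac{1}{2}\right) 4 = -2$)
$\left(l + j{\left(2,-5 \right)}\right)^{2} = \left(-2 - \frac{2^{2}}{5}\right)^{2} = \left(-2 - \frac{4}{5}\right)^{2} = \left(- \frac{14}{5}\right)^{2} = \frac{196}{25}$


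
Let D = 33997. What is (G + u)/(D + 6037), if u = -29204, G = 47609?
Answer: 18405/40034 ≈ 0.45973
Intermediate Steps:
(G + u)/(D + 6037) = (47609 - 29204)/(33997 + 6037) = 18405/40034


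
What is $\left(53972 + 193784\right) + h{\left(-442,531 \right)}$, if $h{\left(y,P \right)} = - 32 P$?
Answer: $230764$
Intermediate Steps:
$\left(53972 + 193784\right) + h{\left(-442,531 \right)} = \left(53972 + 193784\right) - 16992 = 247756 - 16992 = 230764$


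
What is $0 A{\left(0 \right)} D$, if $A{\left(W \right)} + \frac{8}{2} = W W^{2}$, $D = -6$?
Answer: $0$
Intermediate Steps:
$A{\left(W \right)} = -4 + W^{3}$ ($A{\left(W \right)} = -4 + W W^{2} = -4 + W^{3}$)
$0 A{\left(0 \right)} D = 0 \left(-4 + 0^{3}\right) \left(-6\right) = 0 \left(-4 + 0\right) \left(-6\right) = 0 \left(-4\right) \left(-6\right) = 0 \left(-6\right) = 0$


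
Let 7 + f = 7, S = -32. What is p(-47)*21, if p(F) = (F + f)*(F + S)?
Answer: 77973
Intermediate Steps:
f = 0 (f = -7 + 7 = 0)
p(F) = F*(-32 + F) (p(F) = (F + 0)*(F - 32) = F*(-32 + F))
p(-47)*21 = -47*(-32 - 47)*21 = -47*(-79)*21 = 3713*21 = 77973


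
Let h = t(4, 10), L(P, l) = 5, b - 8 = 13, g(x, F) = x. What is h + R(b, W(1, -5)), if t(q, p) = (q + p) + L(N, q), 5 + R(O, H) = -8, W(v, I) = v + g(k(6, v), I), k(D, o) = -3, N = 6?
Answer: 6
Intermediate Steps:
b = 21 (b = 8 + 13 = 21)
W(v, I) = -3 + v (W(v, I) = v - 3 = -3 + v)
R(O, H) = -13 (R(O, H) = -5 - 8 = -13)
t(q, p) = 5 + p + q (t(q, p) = (q + p) + 5 = (p + q) + 5 = 5 + p + q)
h = 19 (h = 5 + 10 + 4 = 19)
h + R(b, W(1, -5)) = 19 - 13 = 6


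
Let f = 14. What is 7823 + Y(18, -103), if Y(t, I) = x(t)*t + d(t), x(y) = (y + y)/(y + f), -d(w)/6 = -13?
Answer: 31685/4 ≈ 7921.3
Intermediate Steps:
d(w) = 78 (d(w) = -6*(-13) = 78)
x(y) = 2*y/(14 + y) (x(y) = (y + y)/(y + 14) = (2*y)/(14 + y) = 2*y/(14 + y))
Y(t, I) = 78 + 2*t²/(14 + t) (Y(t, I) = (2*t/(14 + t))*t + 78 = 2*t²/(14 + t) + 78 = 78 + 2*t²/(14 + t))
7823 + Y(18, -103) = 7823 + 2*(546 + 18² + 39*18)/(14 + 18) = 7823 + 2*(546 + 324 + 702)/32 = 7823 + 2*(1/32)*1572 = 7823 + 393/4 = 31685/4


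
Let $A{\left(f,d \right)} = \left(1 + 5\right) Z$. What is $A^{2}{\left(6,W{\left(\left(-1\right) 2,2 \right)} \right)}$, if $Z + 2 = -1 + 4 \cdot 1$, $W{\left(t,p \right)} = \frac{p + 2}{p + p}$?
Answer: $36$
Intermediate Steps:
$W{\left(t,p \right)} = \frac{2 + p}{2 p}$
$Z = 1$ ($Z = -2 + \left(-1 + 4 \cdot 1\right) = -2 + \left(-1 + 4\right) = -2 + 3 = 1$)
$A{\left(f,d \right)} = 6$ ($A{\left(f,d \right)} = \left(1 + 5\right) 1 = 6 \cdot 1 = 6$)
$A^{2}{\left(6,W{\left(\left(-1\right) 2,2 \right)} \right)} = 6^{2} = 36$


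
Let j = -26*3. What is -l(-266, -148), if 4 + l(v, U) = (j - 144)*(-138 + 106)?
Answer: -7100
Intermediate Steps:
j = -78
l(v, U) = 7100 (l(v, U) = -4 + (-78 - 144)*(-138 + 106) = -4 - 222*(-32) = -4 + 7104 = 7100)
-l(-266, -148) = -1*7100 = -7100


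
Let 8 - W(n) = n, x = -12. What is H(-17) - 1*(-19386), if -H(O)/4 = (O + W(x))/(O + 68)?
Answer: 329558/17 ≈ 19386.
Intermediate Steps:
W(n) = 8 - n
H(O) = -4*(20 + O)/(68 + O) (H(O) = -4*(O + (8 - 1*(-12)))/(O + 68) = -4*(O + (8 + 12))/(68 + O) = -4*(O + 20)/(68 + O) = -4*(20 + O)/(68 + O))
H(-17) - 1*(-19386) = 4*(-20 - 1*(-17))/(68 - 17) - 1*(-19386) = 4*(-20 + 17)/51 + 19386 = 4*(1/51)*(-3) + 19386 = -4/17 + 19386 = 329558/17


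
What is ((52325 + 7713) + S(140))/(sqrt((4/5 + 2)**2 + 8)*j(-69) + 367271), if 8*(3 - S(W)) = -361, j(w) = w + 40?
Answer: 4413578242975/26977594823912 + 209099715*sqrt(11)/13488797411956 ≈ 0.16365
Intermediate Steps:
j(w) = 40 + w
S(W) = 385/8 (S(W) = 3 - 1/8*(-361) = 3 + 361/8 = 385/8)
((52325 + 7713) + S(140))/(sqrt((4/5 + 2)**2 + 8)*j(-69) + 367271) = ((52325 + 7713) + 385/8)/(sqrt((4/5 + 2)**2 + 8)*(40 - 69) + 367271) = (60038 + 385/8)/(sqrt((4*(1/5) + 2)**2 + 8)*(-29) + 367271) = 480689/(8*(sqrt((4/5 + 2)**2 + 8)*(-29) + 367271)) = 480689/(8*(sqrt((14/5)**2 + 8)*(-29) + 367271)) = 480689/(8*(sqrt(196/25 + 8)*(-29) + 367271)) = 480689/(8*(sqrt(396/25)*(-29) + 367271)) = 480689/(8*((6*sqrt(11)/5)*(-29) + 367271)) = 480689/(8*(-174*sqrt(11)/5 + 367271)) = 480689/(8*(367271 - 174*sqrt(11)/5))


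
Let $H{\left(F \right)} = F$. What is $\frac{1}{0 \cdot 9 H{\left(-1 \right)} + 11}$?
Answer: $\frac{1}{11} \approx 0.090909$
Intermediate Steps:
$\frac{1}{0 \cdot 9 H{\left(-1 \right)} + 11} = \frac{1}{0 \cdot 9 \left(-1\right) + 11} = \frac{1}{0 \left(-1\right) + 11} = \frac{1}{0 + 11} = \frac{1}{11}$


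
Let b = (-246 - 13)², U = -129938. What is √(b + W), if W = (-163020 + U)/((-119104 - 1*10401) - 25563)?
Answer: 3*√44807800863158/77534 ≈ 259.00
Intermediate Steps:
b = 67081 (b = (-259)² = 67081)
W = 146479/77534 (W = (-163020 - 129938)/((-119104 - 1*10401) - 25563) = -292958/((-119104 - 10401) - 25563) = -292958/(-129505 - 25563) = -292958/(-155068) = -292958*(-1/155068) = 146479/77534 ≈ 1.8892)
√(b + W) = √(67081 + 146479/77534) = √(5201204733/77534) = 3*√44807800863158/77534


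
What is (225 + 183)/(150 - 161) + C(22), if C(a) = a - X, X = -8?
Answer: -78/11 ≈ -7.0909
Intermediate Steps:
C(a) = 8 + a (C(a) = a - 1*(-8) = a + 8 = 8 + a)
(225 + 183)/(150 - 161) + C(22) = (225 + 183)/(150 - 161) + (8 + 22) = 408/(-11) + 30 = 408*(-1/11) + 30 = -408/11 + 30 = -78/11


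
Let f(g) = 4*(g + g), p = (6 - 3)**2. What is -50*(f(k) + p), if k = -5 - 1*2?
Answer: 2350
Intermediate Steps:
k = -7 (k = -5 - 2 = -7)
p = 9 (p = 3**2 = 9)
f(g) = 8*g (f(g) = 4*(2*g) = 8*g)
-50*(f(k) + p) = -50*(8*(-7) + 9) = -50*(-56 + 9) = -50*(-47) = 2350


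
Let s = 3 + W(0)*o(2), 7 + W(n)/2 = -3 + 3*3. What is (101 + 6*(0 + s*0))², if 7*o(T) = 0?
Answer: 10201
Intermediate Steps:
W(n) = -2 (W(n) = -14 + 2*(-3 + 3*3) = -14 + 2*(-3 + 9) = -14 + 2*6 = -14 + 12 = -2)
o(T) = 0 (o(T) = (⅐)*0 = 0)
s = 3 (s = 3 - 2*0 = 3 + 0 = 3)
(101 + 6*(0 + s*0))² = (101 + 6*(0 + 3*0))² = (101 + 6*(0 + 0))² = (101 + 6*0)² = (101 + 0)² = 101² = 10201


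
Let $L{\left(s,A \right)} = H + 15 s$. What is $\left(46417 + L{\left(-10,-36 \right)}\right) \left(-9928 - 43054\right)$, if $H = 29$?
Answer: $-2452854672$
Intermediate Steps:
$L{\left(s,A \right)} = 29 + 15 s$
$\left(46417 + L{\left(-10,-36 \right)}\right) \left(-9928 - 43054\right) = \left(46417 + \left(29 + 15 \left(-10\right)\right)\right) \left(-9928 - 43054\right) = \left(46417 + \left(29 - 150\right)\right) \left(-52982\right) = \left(46417 - 121\right) \left(-52982\right) = 46296 \left(-52982\right) = -2452854672$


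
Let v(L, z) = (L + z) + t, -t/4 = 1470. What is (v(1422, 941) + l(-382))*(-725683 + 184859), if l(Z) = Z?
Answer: 2108672776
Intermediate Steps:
t = -5880 (t = -4*1470 = -5880)
v(L, z) = -5880 + L + z (v(L, z) = (L + z) - 5880 = -5880 + L + z)
(v(1422, 941) + l(-382))*(-725683 + 184859) = ((-5880 + 1422 + 941) - 382)*(-725683 + 184859) = (-3517 - 382)*(-540824) = -3899*(-540824) = 2108672776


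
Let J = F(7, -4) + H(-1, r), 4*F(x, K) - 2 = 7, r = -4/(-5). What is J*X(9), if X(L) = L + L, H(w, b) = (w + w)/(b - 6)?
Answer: 1233/26 ≈ 47.423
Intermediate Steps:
r = ⅘ (r = -4*(-⅕) = ⅘ ≈ 0.80000)
H(w, b) = 2*w/(-6 + b) (H(w, b) = (2*w)/(-6 + b) = 2*w/(-6 + b))
F(x, K) = 9/4 (F(x, K) = ½ + (¼)*7 = ½ + 7/4 = 9/4)
X(L) = 2*L
J = 137/52 (J = 9/4 + 2*(-1)/(-6 + ⅘) = 9/4 + 2*(-1)/(-26/5) = 9/4 + 2*(-1)*(-5/26) = 9/4 + 5/13 = 137/52 ≈ 2.6346)
J*X(9) = 137*(2*9)/52 = (137/52)*18 = 1233/26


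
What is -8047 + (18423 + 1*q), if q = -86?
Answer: 10290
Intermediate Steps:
-8047 + (18423 + 1*q) = -8047 + (18423 + 1*(-86)) = -8047 + (18423 - 86) = -8047 + 18337 = 10290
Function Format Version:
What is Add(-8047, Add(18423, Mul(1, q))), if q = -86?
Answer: 10290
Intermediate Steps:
Add(-8047, Add(18423, Mul(1, q))) = Add(-8047, Add(18423, Mul(1, -86))) = Add(-8047, Add(18423, -86)) = Add(-8047, 18337) = 10290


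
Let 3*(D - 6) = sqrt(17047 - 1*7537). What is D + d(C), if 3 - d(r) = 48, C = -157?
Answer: -39 + sqrt(9510)/3 ≈ -6.4936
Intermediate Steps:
d(r) = -45 (d(r) = 3 - 1*48 = 3 - 48 = -45)
D = 6 + sqrt(9510)/3 (D = 6 + sqrt(17047 - 1*7537)/3 = 6 + sqrt(17047 - 7537)/3 = 6 + sqrt(9510)/3 ≈ 38.506)
D + d(C) = (6 + sqrt(9510)/3) - 45 = -39 + sqrt(9510)/3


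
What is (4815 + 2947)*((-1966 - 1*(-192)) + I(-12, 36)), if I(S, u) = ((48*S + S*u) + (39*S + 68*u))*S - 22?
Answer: -104476520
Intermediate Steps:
I(S, u) = -22 + S*(68*u + 87*S + S*u) (I(S, u) = (68*u + 87*S + S*u)*S - 22 = S*(68*u + 87*S + S*u) - 22 = -22 + S*(68*u + 87*S + S*u))
(4815 + 2947)*((-1966 - 1*(-192)) + I(-12, 36)) = (4815 + 2947)*((-1966 - 1*(-192)) + (-22 + 87*(-12)**2 + 36*(-12)**2 + 68*(-12)*36)) = 7762*((-1966 + 192) + (-22 + 87*144 + 36*144 - 29376)) = 7762*(-1774 + (-22 + 12528 + 5184 - 29376)) = 7762*(-1774 - 11686) = 7762*(-13460) = -104476520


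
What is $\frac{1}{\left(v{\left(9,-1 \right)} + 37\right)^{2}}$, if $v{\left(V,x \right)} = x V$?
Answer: $\frac{1}{784} \approx 0.0012755$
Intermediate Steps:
$v{\left(V,x \right)} = V x$
$\frac{1}{\left(v{\left(9,-1 \right)} + 37\right)^{2}} = \frac{1}{\left(9 \left(-1\right) + 37\right)^{2}} = \frac{1}{\left(-9 + 37\right)^{2}} = \frac{1}{28^{2}} = \frac{1}{784}$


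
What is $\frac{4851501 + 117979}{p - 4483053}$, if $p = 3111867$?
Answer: $- \frac{2484740}{685593} \approx -3.6242$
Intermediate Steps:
$\frac{4851501 + 117979}{p - 4483053} = \frac{4851501 + 117979}{3111867 - 4483053} = \frac{4969480}{-1371186} = 4969480 \left(- \frac{1}{1371186}\right) = - \frac{2484740}{685593}$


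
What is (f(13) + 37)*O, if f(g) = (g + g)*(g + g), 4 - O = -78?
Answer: 58466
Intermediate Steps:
O = 82 (O = 4 - 1*(-78) = 4 + 78 = 82)
f(g) = 4*g**2 (f(g) = (2*g)*(2*g) = 4*g**2)
(f(13) + 37)*O = (4*13**2 + 37)*82 = (4*169 + 37)*82 = (676 + 37)*82 = 713*82 = 58466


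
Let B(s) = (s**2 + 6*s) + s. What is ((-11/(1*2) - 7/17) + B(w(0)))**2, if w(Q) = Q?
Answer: 40401/1156 ≈ 34.949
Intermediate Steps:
B(s) = s**2 + 7*s
((-11/(1*2) - 7/17) + B(w(0)))**2 = ((-11/(1*2) - 7/17) + 0*(7 + 0))**2 = ((-11/2 - 7*1/17) + 0*7)**2 = ((-11*1/2 - 7/17) + 0)**2 = ((-11/2 - 7/17) + 0)**2 = (-201/34 + 0)**2 = (-201/34)**2 = 40401/1156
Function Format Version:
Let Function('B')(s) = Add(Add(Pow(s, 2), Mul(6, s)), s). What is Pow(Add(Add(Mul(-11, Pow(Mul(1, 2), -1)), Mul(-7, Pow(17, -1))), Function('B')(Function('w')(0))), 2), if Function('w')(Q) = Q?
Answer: Rational(40401, 1156) ≈ 34.949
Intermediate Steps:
Function('B')(s) = Add(Pow(s, 2), Mul(7, s))
Pow(Add(Add(Mul(-11, Pow(Mul(1, 2), -1)), Mul(-7, Pow(17, -1))), Function('B')(Function('w')(0))), 2) = Pow(Add(Add(Mul(-11, Pow(Mul(1, 2), -1)), Mul(-7, Pow(17, -1))), Mul(0, Add(7, 0))), 2) = Pow(Add(Add(Mul(-11, Pow(2, -1)), Mul(-7, Rational(1, 17))), Mul(0, 7)), 2) = Pow(Add(Add(Mul(-11, Rational(1, 2)), Rational(-7, 17)), 0), 2) = Pow(Add(Add(Rational(-11, 2), Rational(-7, 17)), 0), 2) = Pow(Add(Rational(-201, 34), 0), 2) = Pow(Rational(-201, 34), 2) = Rational(40401, 1156)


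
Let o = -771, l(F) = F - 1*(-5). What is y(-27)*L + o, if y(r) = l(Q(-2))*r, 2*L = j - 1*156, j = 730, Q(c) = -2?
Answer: -24018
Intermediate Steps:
l(F) = 5 + F (l(F) = F + 5 = 5 + F)
L = 287 (L = (730 - 1*156)/2 = (730 - 156)/2 = (½)*574 = 287)
y(r) = 3*r (y(r) = (5 - 2)*r = 3*r)
y(-27)*L + o = (3*(-27))*287 - 771 = -81*287 - 771 = -23247 - 771 = -24018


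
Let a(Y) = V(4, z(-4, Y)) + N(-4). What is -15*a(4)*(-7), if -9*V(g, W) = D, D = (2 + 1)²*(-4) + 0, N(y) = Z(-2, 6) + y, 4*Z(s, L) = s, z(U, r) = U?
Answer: -105/2 ≈ -52.500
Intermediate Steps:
Z(s, L) = s/4
N(y) = -½ + y (N(y) = (¼)*(-2) + y = -½ + y)
D = -36 (D = 3²*(-4) + 0 = 9*(-4) + 0 = -36 + 0 = -36)
V(g, W) = 4 (V(g, W) = -⅑*(-36) = 4)
a(Y) = -½ (a(Y) = 4 + (-½ - 4) = 4 - 9/2 = -½)
-15*a(4)*(-7) = -15*(-½)*(-7) = (15/2)*(-7) = -105/2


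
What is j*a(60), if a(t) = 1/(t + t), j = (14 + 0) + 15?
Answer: 29/120 ≈ 0.24167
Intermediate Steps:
j = 29 (j = 14 + 15 = 29)
a(t) = 1/(2*t)
j*a(60) = 29*((1/2)/60) = 29*((1/2)*(1/60)) = 29*(1/120) = 29/120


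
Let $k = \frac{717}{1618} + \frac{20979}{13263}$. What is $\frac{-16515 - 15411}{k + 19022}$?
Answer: $- \frac{228372360828}{136082236447} \approx -1.6782$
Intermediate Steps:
$k = \frac{14484531}{7153178}$ ($k = 717 \cdot \frac{1}{1618} + 20979 \cdot \frac{1}{13263} = \frac{717}{1618} + \frac{6993}{4421} = \frac{14484531}{7153178} \approx 2.0249$)
$\frac{-16515 - 15411}{k + 19022} = \frac{-16515 - 15411}{\frac{14484531}{7153178} + 19022} = - \frac{31926}{\frac{136082236447}{7153178}} = \left(-31926\right) \frac{7153178}{136082236447} = - \frac{228372360828}{136082236447}$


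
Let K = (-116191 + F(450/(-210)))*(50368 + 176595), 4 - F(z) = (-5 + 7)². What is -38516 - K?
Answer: 26371019417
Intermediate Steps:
F(z) = 0 (F(z) = 4 - (-5 + 7)² = 4 - 1*2² = 4 - 1*4 = 4 - 4 = 0)
K = -26371057933 (K = (-116191 + 0)*(50368 + 176595) = -116191*226963 = -26371057933)
-38516 - K = -38516 - 1*(-26371057933) = -38516 + 26371057933 = 26371019417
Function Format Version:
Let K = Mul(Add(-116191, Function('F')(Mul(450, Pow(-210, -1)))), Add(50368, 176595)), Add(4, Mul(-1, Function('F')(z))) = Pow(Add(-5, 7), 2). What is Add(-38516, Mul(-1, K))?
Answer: 26371019417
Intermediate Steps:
Function('F')(z) = 0 (Function('F')(z) = Add(4, Mul(-1, Pow(Add(-5, 7), 2))) = Add(4, Mul(-1, Pow(2, 2))) = Add(4, Mul(-1, 4)) = Add(4, -4) = 0)
K = -26371057933 (K = Mul(Add(-116191, 0), Add(50368, 176595)) = Mul(-116191, 226963) = -26371057933)
Add(-38516, Mul(-1, K)) = Add(-38516, Mul(-1, -26371057933)) = Add(-38516, 26371057933) = 26371019417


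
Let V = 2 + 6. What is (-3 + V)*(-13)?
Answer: -65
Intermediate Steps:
V = 8
(-3 + V)*(-13) = (-3 + 8)*(-13) = 5*(-13) = -65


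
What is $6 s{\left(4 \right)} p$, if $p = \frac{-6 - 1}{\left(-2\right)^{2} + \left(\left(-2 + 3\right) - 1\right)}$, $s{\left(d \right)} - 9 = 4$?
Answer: $- \frac{273}{2} \approx -136.5$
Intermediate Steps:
$s{\left(d \right)} = 13$ ($s{\left(d \right)} = 9 + 4 = 13$)
$p = - \frac{7}{4}$ ($p = - \frac{7}{4 + \left(1 - 1\right)} = - \frac{7}{4 + 0} = - \frac{7}{4} \approx -1.75$)
$6 s{\left(4 \right)} p = 6 \cdot 13 \left(- \frac{7}{4}\right) = 78 \left(- \frac{7}{4}\right) = - \frac{273}{2}$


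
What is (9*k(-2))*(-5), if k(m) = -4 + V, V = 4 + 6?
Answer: -270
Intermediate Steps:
V = 10
k(m) = 6 (k(m) = -4 + 10 = 6)
(9*k(-2))*(-5) = (9*6)*(-5) = 54*(-5) = -270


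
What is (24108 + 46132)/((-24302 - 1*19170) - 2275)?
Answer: -70240/45747 ≈ -1.5354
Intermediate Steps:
(24108 + 46132)/((-24302 - 1*19170) - 2275) = 70240/((-24302 - 19170) - 2275) = 70240/(-43472 - 2275) = 70240/(-45747) = 70240*(-1/45747) = -70240/45747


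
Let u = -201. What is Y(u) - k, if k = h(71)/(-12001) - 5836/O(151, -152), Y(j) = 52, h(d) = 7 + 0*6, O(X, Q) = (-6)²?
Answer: 23125990/108009 ≈ 214.11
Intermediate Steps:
O(X, Q) = 36
h(d) = 7 (h(d) = 7 + 0 = 7)
k = -17509522/108009 (k = 7/(-12001) - 5836/36 = 7*(-1/12001) - 5836*1/36 = -7/12001 - 1459/9 = -17509522/108009 ≈ -162.11)
Y(u) - k = 52 - 1*(-17509522/108009) = 52 + 17509522/108009 = 23125990/108009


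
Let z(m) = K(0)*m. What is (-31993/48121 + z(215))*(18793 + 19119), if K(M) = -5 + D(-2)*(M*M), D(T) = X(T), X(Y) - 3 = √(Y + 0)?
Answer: -1962403522016/48121 ≈ -4.0781e+7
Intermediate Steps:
X(Y) = 3 + √Y (X(Y) = 3 + √(Y + 0) = 3 + √Y)
D(T) = 3 + √T
K(M) = -5 + M²*(3 + I*√2) (K(M) = -5 + (3 + √(-2))*(M*M) = -5 + (3 + I*√2)*M² = -5 + M²*(3 + I*√2))
z(m) = -5*m (z(m) = (-5 + 0²*(3 + I*√2))*m = (-5 + 0*(3 + I*√2))*m = (-5 + 0)*m = -5*m)
(-31993/48121 + z(215))*(18793 + 19119) = (-31993/48121 - 5*215)*(18793 + 19119) = (-31993*1/48121 - 1075)*37912 = (-31993/48121 - 1075)*37912 = -51762068/48121*37912 = -1962403522016/48121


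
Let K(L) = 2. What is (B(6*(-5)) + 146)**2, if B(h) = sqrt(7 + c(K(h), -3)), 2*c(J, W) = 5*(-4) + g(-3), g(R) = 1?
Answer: (292 + I*sqrt(10))**2/4 ≈ 21314.0 + 461.69*I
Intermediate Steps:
c(J, W) = -19/2 (c(J, W) = (5*(-4) + 1)/2 = (-20 + 1)/2 = (1/2)*(-19) = -19/2)
B(h) = I*sqrt(10)/2 (B(h) = sqrt(7 - 19/2) = sqrt(-5/2) = I*sqrt(10)/2)
(B(6*(-5)) + 146)**2 = (I*sqrt(10)/2 + 146)**2 = (146 + I*sqrt(10)/2)**2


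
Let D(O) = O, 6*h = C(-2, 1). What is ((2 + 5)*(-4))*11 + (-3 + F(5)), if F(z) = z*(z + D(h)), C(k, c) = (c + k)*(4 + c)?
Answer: -1741/6 ≈ -290.17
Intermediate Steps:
C(k, c) = (4 + c)*(c + k)
h = -5/6 (h = (1**2 + 4*1 + 4*(-2) + 1*(-2))/6 = (1 + 4 - 8 - 2)/6 = (1/6)*(-5) = -5/6 ≈ -0.83333)
F(z) = z*(-5/6 + z) (F(z) = z*(z - 5/6) = z*(-5/6 + z))
((2 + 5)*(-4))*11 + (-3 + F(5)) = ((2 + 5)*(-4))*11 + (-3 + (1/6)*5*(-5 + 6*5)) = (7*(-4))*11 + (-3 + (1/6)*5*(-5 + 30)) = -28*11 + (-3 + (1/6)*5*25) = -308 + (-3 + 125/6) = -308 + 107/6 = -1741/6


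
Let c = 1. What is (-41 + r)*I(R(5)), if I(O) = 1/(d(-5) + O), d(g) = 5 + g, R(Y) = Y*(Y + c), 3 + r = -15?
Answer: -59/30 ≈ -1.9667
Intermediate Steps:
r = -18 (r = -3 - 15 = -18)
R(Y) = Y*(1 + Y) (R(Y) = Y*(Y + 1) = Y*(1 + Y))
I(O) = 1/O (I(O) = 1/((5 - 5) + O) = 1/(0 + O) = 1/O)
(-41 + r)*I(R(5)) = (-41 - 18)/((5*(1 + 5))) = -59/(5*6) = -59/30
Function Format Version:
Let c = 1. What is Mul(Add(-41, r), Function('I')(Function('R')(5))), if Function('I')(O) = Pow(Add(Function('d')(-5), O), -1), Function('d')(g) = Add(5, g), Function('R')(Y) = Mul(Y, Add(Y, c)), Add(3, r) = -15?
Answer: Rational(-59, 30) ≈ -1.9667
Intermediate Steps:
r = -18 (r = Add(-3, -15) = -18)
Function('R')(Y) = Mul(Y, Add(1, Y)) (Function('R')(Y) = Mul(Y, Add(Y, 1)) = Mul(Y, Add(1, Y)))
Function('I')(O) = Pow(O, -1) (Function('I')(O) = Pow(Add(Add(5, -5), O), -1) = Pow(Add(0, O), -1) = Pow(O, -1))
Mul(Add(-41, r), Function('I')(Function('R')(5))) = Mul(Add(-41, -18), Pow(Mul(5, Add(1, 5)), -1)) = Mul(-59, Pow(Mul(5, 6), -1)) = Mul(-59, Pow(30, -1)) = Mul(-59, Rational(1, 30)) = Rational(-59, 30)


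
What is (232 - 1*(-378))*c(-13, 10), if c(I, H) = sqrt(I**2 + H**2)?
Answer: 610*sqrt(269) ≈ 10005.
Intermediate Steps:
c(I, H) = sqrt(H**2 + I**2)
(232 - 1*(-378))*c(-13, 10) = (232 - 1*(-378))*sqrt(10**2 + (-13)**2) = (232 + 378)*sqrt(100 + 169) = 610*sqrt(269)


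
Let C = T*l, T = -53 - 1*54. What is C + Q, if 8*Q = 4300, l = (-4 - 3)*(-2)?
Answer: -1921/2 ≈ -960.50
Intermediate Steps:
l = 14 (l = -7*(-2) = 14)
T = -107 (T = -53 - 54 = -107)
Q = 1075/2 (Q = (1/8)*4300 = 1075/2 ≈ 537.50)
C = -1498 (C = -107*14 = -1498)
C + Q = -1498 + 1075/2 = -1921/2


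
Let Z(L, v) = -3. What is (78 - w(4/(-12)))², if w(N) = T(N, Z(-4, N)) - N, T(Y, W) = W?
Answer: 58564/9 ≈ 6507.1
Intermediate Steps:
w(N) = -3 - N
(78 - w(4/(-12)))² = (78 - (-3 - 4/(-12)))² = (78 - (-3 - 4*(-1)/12))² = (78 - (-3 - 1*(-⅓)))² = (78 - (-3 + ⅓))² = (78 - 1*(-8/3))² = (78 + 8/3)² = (242/3)² = 58564/9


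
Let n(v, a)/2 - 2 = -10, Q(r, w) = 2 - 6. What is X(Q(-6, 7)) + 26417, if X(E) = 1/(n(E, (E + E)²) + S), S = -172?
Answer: 4966395/188 ≈ 26417.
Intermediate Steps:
Q(r, w) = -4
n(v, a) = -16 (n(v, a) = 4 + 2*(-10) = 4 - 20 = -16)
X(E) = -1/188 (X(E) = 1/(-16 - 172) = 1/(-188) = -1/188)
X(Q(-6, 7)) + 26417 = -1/188 + 26417 = 4966395/188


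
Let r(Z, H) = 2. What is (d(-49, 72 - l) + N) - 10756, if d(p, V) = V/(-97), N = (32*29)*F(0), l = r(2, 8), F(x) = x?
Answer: -1043402/97 ≈ -10757.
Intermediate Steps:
l = 2
N = 0 (N = (32*29)*0 = 928*0 = 0)
d(p, V) = -V/97 (d(p, V) = V*(-1/97) = -V/97)
(d(-49, 72 - l) + N) - 10756 = (-(72 - 1*2)/97 + 0) - 10756 = (-(72 - 2)/97 + 0) - 10756 = (-1/97*70 + 0) - 10756 = (-70/97 + 0) - 10756 = -70/97 - 10756 = -1043402/97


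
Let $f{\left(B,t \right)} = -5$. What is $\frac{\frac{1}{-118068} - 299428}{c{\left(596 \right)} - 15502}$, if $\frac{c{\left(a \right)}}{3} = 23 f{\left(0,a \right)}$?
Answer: $\frac{35352865105}{1871023596} \approx 18.895$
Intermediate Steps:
$c{\left(a \right)} = -345$ ($c{\left(a \right)} = 3 \cdot 23 \left(-5\right) = 3 \left(-115\right) = -345$)
$\frac{\frac{1}{-118068} - 299428}{c{\left(596 \right)} - 15502} = \frac{\frac{1}{-118068} - 299428}{-345 - 15502} = \frac{- \frac{1}{118068} - 299428}{-15847} = \left(- \frac{35352865105}{118068}\right) \left(- \frac{1}{15847}\right) = \frac{35352865105}{1871023596}$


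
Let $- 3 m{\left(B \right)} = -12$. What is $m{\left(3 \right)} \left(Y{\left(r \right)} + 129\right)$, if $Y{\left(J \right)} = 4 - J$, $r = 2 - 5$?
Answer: $544$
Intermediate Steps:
$r = -3$ ($r = 2 - 5 = -3$)
$m{\left(B \right)} = 4$ ($m{\left(B \right)} = \left(- \frac{1}{3}\right) \left(-12\right) = 4$)
$m{\left(3 \right)} \left(Y{\left(r \right)} + 129\right) = 4 \left(\left(4 - -3\right) + 129\right) = 4 \left(\left(4 + 3\right) + 129\right) = 4 \left(7 + 129\right) = 4 \cdot 136 = 544$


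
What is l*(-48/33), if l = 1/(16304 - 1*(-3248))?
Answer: -1/13442 ≈ -7.4394e-5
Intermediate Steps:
l = 1/19552 (l = 1/(16304 + 3248) = 1/19552 ≈ 5.1146e-5)
l*(-48/33) = (-48/33)/19552 = (-48*1/33)/19552 = (1/19552)*(-16/11) = -1/13442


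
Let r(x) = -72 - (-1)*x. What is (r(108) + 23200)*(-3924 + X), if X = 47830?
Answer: 1020199816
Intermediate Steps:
r(x) = -72 + x
(r(108) + 23200)*(-3924 + X) = ((-72 + 108) + 23200)*(-3924 + 47830) = (36 + 23200)*43906 = 23236*43906 = 1020199816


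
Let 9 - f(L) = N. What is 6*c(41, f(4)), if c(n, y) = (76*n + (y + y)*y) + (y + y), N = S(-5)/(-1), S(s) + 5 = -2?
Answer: 18768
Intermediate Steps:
S(s) = -7 (S(s) = -5 - 2 = -7)
N = 7 (N = -7/(-1) = -7*(-1) = 7)
f(L) = 2 (f(L) = 9 - 1*7 = 9 - 7 = 2)
c(n, y) = 2*y + 2*y² + 76*n (c(n, y) = (76*n + (2*y)*y) + 2*y = (76*n + 2*y²) + 2*y = (2*y² + 76*n) + 2*y = 2*y + 2*y² + 76*n)
6*c(41, f(4)) = 6*(2*2 + 2*2² + 76*41) = 6*(4 + 2*4 + 3116) = 6*(4 + 8 + 3116) = 6*3128 = 18768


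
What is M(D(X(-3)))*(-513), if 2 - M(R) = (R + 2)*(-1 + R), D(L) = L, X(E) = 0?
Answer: -2052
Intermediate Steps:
M(R) = 2 - (-1 + R)*(2 + R) (M(R) = 2 - (R + 2)*(-1 + R) = 2 - (2 + R)*(-1 + R) = 2 - (-1 + R)*(2 + R))
M(D(X(-3)))*(-513) = (4 - 1*0 - 1*0²)*(-513) = (4 + 0 - 1*0)*(-513) = (4 + 0 + 0)*(-513) = 4*(-513) = -2052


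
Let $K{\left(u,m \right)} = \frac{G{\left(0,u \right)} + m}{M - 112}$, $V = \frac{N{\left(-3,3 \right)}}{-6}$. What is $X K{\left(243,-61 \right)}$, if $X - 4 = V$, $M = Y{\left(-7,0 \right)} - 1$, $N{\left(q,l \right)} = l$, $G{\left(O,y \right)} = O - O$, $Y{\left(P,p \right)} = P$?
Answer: $\frac{427}{240} \approx 1.7792$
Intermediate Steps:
$G{\left(O,y \right)} = 0$
$M = -8$ ($M = -7 - 1 = -8$)
$V = - \frac{1}{2}$ ($V = \frac{3}{-6} = 3 \left(- \frac{1}{6}\right) = - \frac{1}{2} \approx -0.5$)
$X = \frac{7}{2}$ ($X = 4 - \frac{1}{2} = \frac{7}{2} \approx 3.5$)
$K{\left(u,m \right)} = - \frac{m}{120}$ ($K{\left(u,m \right)} = \frac{0 + m}{-8 - 112} = \frac{m}{-120} = m \left(- \frac{1}{120}\right) = - \frac{m}{120}$)
$X K{\left(243,-61 \right)} = \frac{7 \left(\left(- \frac{1}{120}\right) \left(-61\right)\right)}{2} = \frac{7}{2} \cdot \frac{61}{120} = \frac{427}{240}$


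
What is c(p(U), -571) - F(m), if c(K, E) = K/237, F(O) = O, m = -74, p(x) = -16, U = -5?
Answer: 17522/237 ≈ 73.932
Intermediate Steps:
c(K, E) = K/237 (c(K, E) = K*(1/237) = K/237)
c(p(U), -571) - F(m) = (1/237)*(-16) - 1*(-74) = -16/237 + 74 = 17522/237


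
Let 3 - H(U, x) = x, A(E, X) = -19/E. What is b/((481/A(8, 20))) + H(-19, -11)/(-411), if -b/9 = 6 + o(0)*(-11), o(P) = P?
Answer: 183907/790764 ≈ 0.23257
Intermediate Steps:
H(U, x) = 3 - x
b = -54 (b = -9*(6 + 0*(-11)) = -9*(6 + 0) = -9*6 = -54)
b/((481/A(8, 20))) + H(-19, -11)/(-411) = -54/(481/((-19/8))) + (3 - 1*(-11))/(-411) = -54/(481/((-19*⅛))) + (3 + 11)*(-1/411) = -54/(481/(-19/8)) + 14*(-1/411) = -54/(481*(-8/19)) - 14/411 = -54/(-3848/19) - 14/411 = -54*(-19/3848) - 14/411 = 513/1924 - 14/411 = 183907/790764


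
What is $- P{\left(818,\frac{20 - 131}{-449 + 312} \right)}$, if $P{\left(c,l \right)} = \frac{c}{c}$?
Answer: $-1$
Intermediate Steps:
$P{\left(c,l \right)} = 1$
$- P{\left(818,\frac{20 - 131}{-449 + 312} \right)} = \left(-1\right) 1 = -1$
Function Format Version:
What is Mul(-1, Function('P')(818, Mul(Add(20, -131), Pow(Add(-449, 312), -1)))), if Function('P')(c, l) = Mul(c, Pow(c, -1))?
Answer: -1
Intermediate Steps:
Function('P')(c, l) = 1
Mul(-1, Function('P')(818, Mul(Add(20, -131), Pow(Add(-449, 312), -1)))) = Mul(-1, 1) = -1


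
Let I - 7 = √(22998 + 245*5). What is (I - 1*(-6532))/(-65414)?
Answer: -6539/65414 - √24223/65414 ≈ -0.10234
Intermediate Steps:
I = 7 + √24223 (I = 7 + √(22998 + 245*5) = 7 + √(22998 + 1225) = 7 + √24223 ≈ 162.64)
(I - 1*(-6532))/(-65414) = ((7 + √24223) - 1*(-6532))/(-65414) = ((7 + √24223) + 6532)*(-1/65414) = (6539 + √24223)*(-1/65414) = -6539/65414 - √24223/65414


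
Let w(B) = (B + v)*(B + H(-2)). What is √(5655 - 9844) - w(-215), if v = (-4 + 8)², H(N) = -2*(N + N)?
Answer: -41193 + I*√4189 ≈ -41193.0 + 64.723*I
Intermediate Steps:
H(N) = -4*N
v = 16 (v = 4² = 16)
w(B) = (8 + B)*(16 + B) (w(B) = (B + 16)*(B - 4*(-2)) = (16 + B)*(B + 8) = (16 + B)*(8 + B) = (8 + B)*(16 + B))
√(5655 - 9844) - w(-215) = √(5655 - 9844) - (128 + (-215)² + 24*(-215)) = √(-4189) - (128 + 46225 - 5160) = I*√4189 - 1*41193 = I*√4189 - 41193 = -41193 + I*√4189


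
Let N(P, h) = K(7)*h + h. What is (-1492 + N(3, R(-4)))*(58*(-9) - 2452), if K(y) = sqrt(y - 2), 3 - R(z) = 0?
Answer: 4428286 - 8922*sqrt(5) ≈ 4.4083e+6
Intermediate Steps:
R(z) = 3 (R(z) = 3 - 1*0 = 3 + 0 = 3)
K(y) = sqrt(-2 + y)
N(P, h) = h + h*sqrt(5) (N(P, h) = sqrt(-2 + 7)*h + h = sqrt(5)*h + h = h*sqrt(5) + h = h + h*sqrt(5))
(-1492 + N(3, R(-4)))*(58*(-9) - 2452) = (-1492 + 3*(1 + sqrt(5)))*(58*(-9) - 2452) = (-1492 + (3 + 3*sqrt(5)))*(-522 - 2452) = (-1489 + 3*sqrt(5))*(-2974) = 4428286 - 8922*sqrt(5)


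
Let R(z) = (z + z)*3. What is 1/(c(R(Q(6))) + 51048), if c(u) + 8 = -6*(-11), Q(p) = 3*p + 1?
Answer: 1/51106 ≈ 1.9567e-5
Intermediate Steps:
Q(p) = 1 + 3*p
R(z) = 6*z (R(z) = (2*z)*3 = 6*z)
c(u) = 58 (c(u) = -8 - 6*(-11) = -8 + 66 = 58)
1/(c(R(Q(6))) + 51048) = 1/(58 + 51048) = 1/51106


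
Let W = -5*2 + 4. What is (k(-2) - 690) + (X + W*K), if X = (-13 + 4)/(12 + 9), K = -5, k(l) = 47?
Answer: -4294/7 ≈ -613.43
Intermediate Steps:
W = -6 (W = -10 + 4 = -6)
X = -3/7 (X = -9/21 = -9*1/21 = -3/7 ≈ -0.42857)
(k(-2) - 690) + (X + W*K) = (47 - 690) + (-3/7 - 6*(-5)) = -643 + (-3/7 + 30) = -643 + 207/7 = -4294/7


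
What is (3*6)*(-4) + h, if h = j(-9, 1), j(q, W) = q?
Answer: -81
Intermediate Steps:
h = -9
(3*6)*(-4) + h = (3*6)*(-4) - 9 = 18*(-4) - 9 = -72 - 9 = -81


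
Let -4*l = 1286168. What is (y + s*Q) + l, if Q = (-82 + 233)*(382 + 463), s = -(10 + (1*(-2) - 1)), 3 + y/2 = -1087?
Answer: -1216887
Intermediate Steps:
l = -321542 (l = -1/4*1286168 = -321542)
y = -2180 (y = -6 + 2*(-1087) = -6 - 2174 = -2180)
s = -7 (s = -(10 + (-2 - 1)) = -(10 - 3) = -1*7 = -7)
Q = 127595 (Q = 151*845 = 127595)
(y + s*Q) + l = (-2180 - 7*127595) - 321542 = (-2180 - 893165) - 321542 = -895345 - 321542 = -1216887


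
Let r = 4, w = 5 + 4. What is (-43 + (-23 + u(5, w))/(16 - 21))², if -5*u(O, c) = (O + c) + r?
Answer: 887364/625 ≈ 1419.8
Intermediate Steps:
w = 9
u(O, c) = -⅘ - O/5 - c/5 (u(O, c) = -((O + c) + 4)/5 = -(4 + O + c)/5 = -⅘ - O/5 - c/5)
(-43 + (-23 + u(5, w))/(16 - 21))² = (-43 + (-23 + (-⅘ - ⅕*5 - ⅕*9))/(16 - 21))² = (-43 + (-23 + (-⅘ - 1 - 9/5))/(-5))² = (-43 + (-23 - 18/5)*(-⅕))² = (-43 - 133/5*(-⅕))² = (-43 + 133/25)² = (-942/25)² = 887364/625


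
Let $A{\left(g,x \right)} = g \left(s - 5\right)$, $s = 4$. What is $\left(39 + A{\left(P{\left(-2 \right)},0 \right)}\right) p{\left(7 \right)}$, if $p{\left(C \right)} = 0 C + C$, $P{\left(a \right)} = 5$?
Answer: $238$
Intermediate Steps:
$A{\left(g,x \right)} = - g$ ($A{\left(g,x \right)} = g \left(4 - 5\right) = g \left(-1\right) = - g$)
$p{\left(C \right)} = C$ ($p{\left(C \right)} = 0 + C = C$)
$\left(39 + A{\left(P{\left(-2 \right)},0 \right)}\right) p{\left(7 \right)} = \left(39 - 5\right) 7 = 34 \cdot 7 = 238$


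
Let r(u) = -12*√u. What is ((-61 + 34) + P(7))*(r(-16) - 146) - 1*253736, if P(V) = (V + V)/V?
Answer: -250086 + 1200*I ≈ -2.5009e+5 + 1200.0*I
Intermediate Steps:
P(V) = 2 (P(V) = (2*V)/V = 2)
((-61 + 34) + P(7))*(r(-16) - 146) - 1*253736 = ((-61 + 34) + 2)*(-48*I - 146) - 1*253736 = (-27 + 2)*(-48*I - 146) - 253736 = -25*(-48*I - 146) - 253736 = -25*(-146 - 48*I) - 253736 = (3650 + 1200*I) - 253736 = -250086 + 1200*I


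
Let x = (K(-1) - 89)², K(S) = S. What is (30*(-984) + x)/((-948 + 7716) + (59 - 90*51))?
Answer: -21420/2237 ≈ -9.5753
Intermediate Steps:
x = 8100 (x = (-1 - 89)² = (-90)² = 8100)
(30*(-984) + x)/((-948 + 7716) + (59 - 90*51)) = (30*(-984) + 8100)/((-948 + 7716) + (59 - 90*51)) = (-29520 + 8100)/(6768 + (59 - 4590)) = -21420/(6768 - 4531) = -21420/2237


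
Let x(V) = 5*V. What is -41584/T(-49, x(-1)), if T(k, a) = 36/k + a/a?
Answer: -2037616/13 ≈ -1.5674e+5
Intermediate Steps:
T(k, a) = 1 + 36/k (T(k, a) = 36/k + 1 = 1 + 36/k)
-41584/T(-49, x(-1)) = -41584*(-49/(36 - 49)) = -41584/((-1/49*(-13))) = -41584/13/49 = -41584*49/13 = -2037616/13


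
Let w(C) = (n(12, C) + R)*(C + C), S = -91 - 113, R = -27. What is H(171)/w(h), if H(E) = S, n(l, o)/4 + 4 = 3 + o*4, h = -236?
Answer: -17/149742 ≈ -0.00011353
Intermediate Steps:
n(l, o) = -4 + 16*o (n(l, o) = -16 + 4*(3 + o*4) = -16 + 4*(3 + 4*o) = -16 + (12 + 16*o) = -4 + 16*o)
S = -204
w(C) = 2*C*(-31 + 16*C) (w(C) = ((-4 + 16*C) - 27)*(C + C) = (-31 + 16*C)*(2*C) = 2*C*(-31 + 16*C))
H(E) = -204
H(171)/w(h) = -204*(-1/(472*(-31 + 16*(-236)))) = -204*(-1/(472*(-31 - 3776))) = -204/(2*(-236)*(-3807)) = -204/1796904 = -204*1/1796904 = -17/149742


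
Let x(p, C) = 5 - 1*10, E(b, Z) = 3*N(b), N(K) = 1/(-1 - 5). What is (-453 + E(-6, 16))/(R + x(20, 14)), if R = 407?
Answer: -907/804 ≈ -1.1281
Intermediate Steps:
N(K) = -1/6 (N(K) = 1/(-6) = -1/6)
E(b, Z) = -1/2 (E(b, Z) = 3*(-1/6) = -1/2)
x(p, C) = -5 (x(p, C) = 5 - 10 = -5)
(-453 + E(-6, 16))/(R + x(20, 14)) = (-453 - 1/2)/(407 - 5) = -907/2/402 = -907/2*1/402 = -907/804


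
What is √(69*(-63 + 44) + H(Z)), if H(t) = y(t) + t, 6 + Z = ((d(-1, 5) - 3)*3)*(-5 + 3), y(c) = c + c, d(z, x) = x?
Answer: I*√1365 ≈ 36.946*I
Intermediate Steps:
y(c) = 2*c
Z = -18 (Z = -6 + ((5 - 3)*3)*(-5 + 3) = -6 + (2*3)*(-2) = -6 + 6*(-2) = -6 - 12 = -18)
H(t) = 3*t (H(t) = 2*t + t = 3*t)
√(69*(-63 + 44) + H(Z)) = √(69*(-63 + 44) + 3*(-18)) = √(69*(-19) - 54) = √(-1311 - 54) = √(-1365) = I*√1365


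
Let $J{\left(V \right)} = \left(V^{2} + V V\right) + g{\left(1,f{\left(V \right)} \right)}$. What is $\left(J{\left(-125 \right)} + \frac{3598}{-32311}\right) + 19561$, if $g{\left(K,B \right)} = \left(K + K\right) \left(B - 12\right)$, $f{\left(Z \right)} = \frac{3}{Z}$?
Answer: $\frac{205121701009}{4038875} \approx 50787.0$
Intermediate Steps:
$g{\left(K,B \right)} = 2 K \left(-12 + B\right)$
$J{\left(V \right)} = -24 + 2 V^{2} + \frac{6}{V}$ ($J{\left(V \right)} = \left(V^{2} + V V\right) + 2 \cdot 1 \left(-12 + \frac{3}{V}\right) = \left(V^{2} + V^{2}\right) - \left(24 - \frac{6}{V}\right) = 2 V^{2} - \left(24 - \frac{6}{V}\right) = -24 + 2 V^{2} + \frac{6}{V}$)
$\left(J{\left(-125 \right)} + \frac{3598}{-32311}\right) + 19561 = \left(\left(-24 + 2 \left(-125\right)^{2} + \frac{6}{-125}\right) + \frac{3598}{-32311}\right) + 19561 = \left(\left(-24 + 2 \cdot 15625 + 6 \left(- \frac{1}{125}\right)\right) + 3598 \left(- \frac{1}{32311}\right)\right) + 19561 = \left(\left(-24 + 31250 - \frac{6}{125}\right) - \frac{3598}{32311}\right) + 19561 = \left(\frac{3903244}{125} - \frac{3598}{32311}\right) + 19561 = \frac{126117267134}{4038875} + 19561 = \frac{205121701009}{4038875}$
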